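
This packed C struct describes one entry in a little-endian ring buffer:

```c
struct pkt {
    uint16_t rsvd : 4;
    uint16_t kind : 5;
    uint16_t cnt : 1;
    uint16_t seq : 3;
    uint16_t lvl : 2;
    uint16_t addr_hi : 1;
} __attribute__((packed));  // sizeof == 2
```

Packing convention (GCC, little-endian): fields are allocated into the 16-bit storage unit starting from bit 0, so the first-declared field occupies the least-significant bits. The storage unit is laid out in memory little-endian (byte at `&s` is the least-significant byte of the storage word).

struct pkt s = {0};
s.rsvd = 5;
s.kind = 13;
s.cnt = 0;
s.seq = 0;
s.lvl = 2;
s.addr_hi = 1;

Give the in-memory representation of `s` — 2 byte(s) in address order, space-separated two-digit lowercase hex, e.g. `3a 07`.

[0+:4] rsvd=5 & 0xf = 0x5; word=0x0005
[4+:5] kind=13 & 0x1f = 0xd; word=0x00d5
[9+:1] cnt=0 & 0x1 = 0x0; word=0x00d5
[10+:3] seq=0 & 0x7 = 0x0; word=0x00d5
[13+:2] lvl=2 & 0x3 = 0x2; word=0x40d5
[15+:1] addr_hi=1 & 0x1 = 0x1; word=0xc0d5
word = 0xc0d5 → little-endian bytes:
  [0]=0xd5  [1]=0xc0

d5 c0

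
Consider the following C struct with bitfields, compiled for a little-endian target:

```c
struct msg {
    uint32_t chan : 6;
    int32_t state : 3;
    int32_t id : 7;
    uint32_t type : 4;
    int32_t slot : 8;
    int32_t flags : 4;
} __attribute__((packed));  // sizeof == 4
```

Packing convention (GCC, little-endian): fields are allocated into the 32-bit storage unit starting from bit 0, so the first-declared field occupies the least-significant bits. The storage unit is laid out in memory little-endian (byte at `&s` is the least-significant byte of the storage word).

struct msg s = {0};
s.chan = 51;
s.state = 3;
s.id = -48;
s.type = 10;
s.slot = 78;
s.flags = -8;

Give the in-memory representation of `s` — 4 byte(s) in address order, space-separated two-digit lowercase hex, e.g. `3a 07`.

[0+:6] chan=51 & 0x3f = 0x33; word=0x00000033
[6+:3] state=3 & 0x7 = 0x3; word=0x000000f3
[9+:7] id=-48 & 0x7f = 0x50; word=0x0000a0f3
[16+:4] type=10 & 0xf = 0xa; word=0x000aa0f3
[20+:8] slot=78 & 0xff = 0x4e; word=0x04eaa0f3
[28+:4] flags=-8 & 0xf = 0x8; word=0x84eaa0f3
word = 0x84eaa0f3 → little-endian bytes:
  [0]=0xf3  [1]=0xa0  [2]=0xea  [3]=0x84

f3 a0 ea 84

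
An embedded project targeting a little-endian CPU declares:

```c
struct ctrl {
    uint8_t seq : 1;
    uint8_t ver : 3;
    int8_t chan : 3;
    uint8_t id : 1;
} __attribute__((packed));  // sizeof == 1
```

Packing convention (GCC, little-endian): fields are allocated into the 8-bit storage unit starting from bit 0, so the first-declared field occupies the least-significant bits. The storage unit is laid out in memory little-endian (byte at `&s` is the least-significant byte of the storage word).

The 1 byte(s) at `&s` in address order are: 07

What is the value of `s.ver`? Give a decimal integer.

3

[0]=0x07 (little-endian) → word 0x07
seq [0+:1] = (word>>0) & 0x1 = 1
ver [1+:3] = (word>>1) & 0x7 = 3  ←
chan [4+:3] = (word>>4) & 0x7 = 0
id [7+:1] = (word>>7) & 0x1 = 0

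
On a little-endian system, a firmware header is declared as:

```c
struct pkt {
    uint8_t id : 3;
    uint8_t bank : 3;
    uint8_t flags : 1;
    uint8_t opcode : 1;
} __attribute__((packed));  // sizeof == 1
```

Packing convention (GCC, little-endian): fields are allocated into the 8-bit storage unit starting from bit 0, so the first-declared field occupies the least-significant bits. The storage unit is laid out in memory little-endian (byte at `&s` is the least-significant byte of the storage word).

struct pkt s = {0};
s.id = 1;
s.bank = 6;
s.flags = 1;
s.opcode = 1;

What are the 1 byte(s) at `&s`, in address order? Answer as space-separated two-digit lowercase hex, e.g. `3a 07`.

f1

id (3b) val=1 bits=0x1 at bit 0: 0x01
bank (3b) val=6 bits=0x6 at bit 3: 0x31
flags (1b) val=1 bits=0x1 at bit 6: 0x71
opcode (1b) val=1 bits=0x1 at bit 7: 0xf1
word = 0xf1 → little-endian bytes:
  [0]=0xf1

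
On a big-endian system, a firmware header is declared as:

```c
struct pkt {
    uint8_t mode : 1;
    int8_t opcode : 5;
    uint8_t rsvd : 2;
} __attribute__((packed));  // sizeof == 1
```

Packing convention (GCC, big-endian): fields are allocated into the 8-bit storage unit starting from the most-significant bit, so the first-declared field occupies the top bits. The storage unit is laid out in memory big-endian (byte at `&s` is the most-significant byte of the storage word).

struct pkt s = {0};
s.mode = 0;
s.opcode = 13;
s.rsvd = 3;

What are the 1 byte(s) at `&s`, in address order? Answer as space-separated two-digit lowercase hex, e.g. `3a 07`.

mode:1 = 0 → 0x0 << 7 → word 0x00
opcode:5 = 13 → 0xd << 2 → word 0x34
rsvd:2 = 3 → 0x3 << 0 → word 0x37
word = 0x37 → big-endian bytes:
  [0]=0x37

37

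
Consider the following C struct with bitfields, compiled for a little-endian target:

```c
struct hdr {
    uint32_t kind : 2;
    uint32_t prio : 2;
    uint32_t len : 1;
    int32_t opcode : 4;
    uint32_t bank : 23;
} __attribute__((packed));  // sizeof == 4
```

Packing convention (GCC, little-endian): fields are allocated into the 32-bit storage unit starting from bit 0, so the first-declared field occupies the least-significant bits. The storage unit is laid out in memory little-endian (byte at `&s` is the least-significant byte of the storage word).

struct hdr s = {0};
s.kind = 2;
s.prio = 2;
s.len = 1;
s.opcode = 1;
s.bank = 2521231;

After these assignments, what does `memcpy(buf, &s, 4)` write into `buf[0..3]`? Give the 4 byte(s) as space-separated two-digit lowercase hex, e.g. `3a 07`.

3a 1e f1 4c

[0+:2] kind=2 & 0x3 = 0x2; word=0x00000002
[2+:2] prio=2 & 0x3 = 0x2; word=0x0000000a
[4+:1] len=1 & 0x1 = 0x1; word=0x0000001a
[5+:4] opcode=1 & 0xf = 0x1; word=0x0000003a
[9+:23] bank=2521231 & 0x7fffff = 0x26788f; word=0x4cf11e3a
word = 0x4cf11e3a → little-endian bytes:
  [0]=0x3a  [1]=0x1e  [2]=0xf1  [3]=0x4c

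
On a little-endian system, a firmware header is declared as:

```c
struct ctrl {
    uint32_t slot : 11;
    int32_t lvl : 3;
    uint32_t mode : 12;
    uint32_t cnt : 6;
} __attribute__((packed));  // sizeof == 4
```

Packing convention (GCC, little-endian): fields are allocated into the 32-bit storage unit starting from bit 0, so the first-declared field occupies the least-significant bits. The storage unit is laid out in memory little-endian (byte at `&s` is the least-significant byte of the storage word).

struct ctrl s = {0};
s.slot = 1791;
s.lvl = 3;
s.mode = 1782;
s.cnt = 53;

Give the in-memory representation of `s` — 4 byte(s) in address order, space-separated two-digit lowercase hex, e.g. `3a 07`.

ff 9e bd d5

[0+:11] slot=1791 & 0x7ff = 0x6ff; word=0x000006ff
[11+:3] lvl=3 & 0x7 = 0x3; word=0x00001eff
[14+:12] mode=1782 & 0xfff = 0x6f6; word=0x01bd9eff
[26+:6] cnt=53 & 0x3f = 0x35; word=0xd5bd9eff
word = 0xd5bd9eff → little-endian bytes:
  [0]=0xff  [1]=0x9e  [2]=0xbd  [3]=0xd5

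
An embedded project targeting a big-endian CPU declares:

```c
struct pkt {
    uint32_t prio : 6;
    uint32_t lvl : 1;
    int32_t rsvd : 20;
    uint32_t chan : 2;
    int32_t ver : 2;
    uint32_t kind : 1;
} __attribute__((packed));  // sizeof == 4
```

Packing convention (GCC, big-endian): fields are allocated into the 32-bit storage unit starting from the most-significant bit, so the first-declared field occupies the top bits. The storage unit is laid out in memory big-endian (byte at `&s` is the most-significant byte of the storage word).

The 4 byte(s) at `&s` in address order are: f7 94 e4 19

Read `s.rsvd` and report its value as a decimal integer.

-219360

[0]=0xf7 [1]=0x94 [2]=0xe4 [3]=0x19 (big-endian) → word 0xf794e419
prio:6 @ bit 26 → (0xf794e419>>26)&0x3f = 0x3d
lvl:1 @ bit 25 → (0xf794e419>>25)&0x1 = 0x1
rsvd:20 @ bit 5 → (0xf794e419>>5)&0xfffff = 0xca720  ←
chan:2 @ bit 3 → (0xf794e419>>3)&0x3 = 0x3
ver:2 @ bit 1 → (0xf794e419>>1)&0x3 = 0x0
kind:1 @ bit 0 → (0xf794e419>>0)&0x1 = 0x1
rsvd signed 20b, MSB=1: 829216 - 1048576 = -219360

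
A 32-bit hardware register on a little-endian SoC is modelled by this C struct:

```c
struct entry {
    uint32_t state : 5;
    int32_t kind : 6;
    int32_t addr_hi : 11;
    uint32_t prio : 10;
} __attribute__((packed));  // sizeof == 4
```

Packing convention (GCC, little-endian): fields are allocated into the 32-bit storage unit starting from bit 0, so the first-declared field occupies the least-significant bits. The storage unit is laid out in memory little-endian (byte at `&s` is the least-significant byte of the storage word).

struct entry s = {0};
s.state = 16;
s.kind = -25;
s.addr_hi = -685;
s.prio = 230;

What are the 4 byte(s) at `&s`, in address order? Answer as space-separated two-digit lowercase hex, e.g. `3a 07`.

f0 9c aa 39

state (5b) val=16 bits=0x10 at bit 0: 0x00000010
kind (6b) val=-25 bits=0x27 at bit 5: 0x000004f0
addr_hi (11b) val=-685 bits=0x553 at bit 11: 0x002a9cf0
prio (10b) val=230 bits=0xe6 at bit 22: 0x39aa9cf0
word = 0x39aa9cf0 → little-endian bytes:
  [0]=0xf0  [1]=0x9c  [2]=0xaa  [3]=0x39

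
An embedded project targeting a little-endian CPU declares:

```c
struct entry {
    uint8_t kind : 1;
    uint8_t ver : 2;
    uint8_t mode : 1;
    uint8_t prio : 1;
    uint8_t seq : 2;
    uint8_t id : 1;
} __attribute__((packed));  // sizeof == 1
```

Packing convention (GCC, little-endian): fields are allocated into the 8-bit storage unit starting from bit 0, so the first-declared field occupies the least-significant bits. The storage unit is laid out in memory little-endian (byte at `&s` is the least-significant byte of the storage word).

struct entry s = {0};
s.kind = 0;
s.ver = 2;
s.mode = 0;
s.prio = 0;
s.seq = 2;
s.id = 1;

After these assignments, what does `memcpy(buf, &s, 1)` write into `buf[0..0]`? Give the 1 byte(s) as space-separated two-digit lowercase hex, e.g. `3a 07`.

c4

kind:1 = 0 → 0x0 << 0 → word 0x00
ver:2 = 2 → 0x2 << 1 → word 0x04
mode:1 = 0 → 0x0 << 3 → word 0x04
prio:1 = 0 → 0x0 << 4 → word 0x04
seq:2 = 2 → 0x2 << 5 → word 0x44
id:1 = 1 → 0x1 << 7 → word 0xc4
word = 0xc4 → little-endian bytes:
  [0]=0xc4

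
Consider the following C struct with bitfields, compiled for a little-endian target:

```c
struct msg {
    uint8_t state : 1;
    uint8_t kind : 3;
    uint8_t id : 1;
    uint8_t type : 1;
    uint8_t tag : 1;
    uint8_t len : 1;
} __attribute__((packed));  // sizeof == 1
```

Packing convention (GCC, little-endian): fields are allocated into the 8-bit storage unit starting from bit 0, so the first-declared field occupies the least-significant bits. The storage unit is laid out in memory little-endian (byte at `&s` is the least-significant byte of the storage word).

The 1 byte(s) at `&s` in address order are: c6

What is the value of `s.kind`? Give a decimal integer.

3

[0]=0xc6 (little-endian) → word 0xc6
state [0+:1] = (word>>0) & 0x1 = 0
kind [1+:3] = (word>>1) & 0x7 = 3  ←
id [4+:1] = (word>>4) & 0x1 = 0
type [5+:1] = (word>>5) & 0x1 = 0
tag [6+:1] = (word>>6) & 0x1 = 1
len [7+:1] = (word>>7) & 0x1 = 1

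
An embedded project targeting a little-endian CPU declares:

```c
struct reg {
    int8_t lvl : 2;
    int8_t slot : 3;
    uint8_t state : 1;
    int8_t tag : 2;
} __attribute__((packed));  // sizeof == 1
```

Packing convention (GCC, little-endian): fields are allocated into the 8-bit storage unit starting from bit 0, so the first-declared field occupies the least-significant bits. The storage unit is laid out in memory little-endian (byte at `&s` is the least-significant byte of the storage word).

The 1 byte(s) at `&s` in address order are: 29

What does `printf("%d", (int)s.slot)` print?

2

[0]=0x29 (little-endian) → word 0x29
lvl:2 @ bit 0 → (0x29>>0)&0x3 = 0x1
slot:3 @ bit 2 → (0x29>>2)&0x7 = 0x2  ←
state:1 @ bit 5 → (0x29>>5)&0x1 = 0x1
tag:2 @ bit 6 → (0x29>>6)&0x3 = 0x0
slot signed 3b, MSB=0: value = 2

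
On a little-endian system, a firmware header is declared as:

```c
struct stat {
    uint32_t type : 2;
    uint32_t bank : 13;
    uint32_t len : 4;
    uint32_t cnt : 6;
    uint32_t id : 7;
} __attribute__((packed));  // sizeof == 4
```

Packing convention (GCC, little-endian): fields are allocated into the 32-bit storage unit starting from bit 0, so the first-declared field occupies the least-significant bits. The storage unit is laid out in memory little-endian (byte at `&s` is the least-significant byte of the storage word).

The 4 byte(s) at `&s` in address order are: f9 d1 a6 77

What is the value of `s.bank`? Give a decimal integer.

[0]=0xf9 [1]=0xd1 [2]=0xa6 [3]=0x77 (little-endian) → word 0x77a6d1f9
type [0+:2] = (word>>0) & 0x3 = 1
bank [2+:13] = (word>>2) & 0x1fff = 5246  ←
len [15+:4] = (word>>15) & 0xf = 13
cnt [19+:6] = (word>>19) & 0x3f = 52
id [25+:7] = (word>>25) & 0x7f = 59

5246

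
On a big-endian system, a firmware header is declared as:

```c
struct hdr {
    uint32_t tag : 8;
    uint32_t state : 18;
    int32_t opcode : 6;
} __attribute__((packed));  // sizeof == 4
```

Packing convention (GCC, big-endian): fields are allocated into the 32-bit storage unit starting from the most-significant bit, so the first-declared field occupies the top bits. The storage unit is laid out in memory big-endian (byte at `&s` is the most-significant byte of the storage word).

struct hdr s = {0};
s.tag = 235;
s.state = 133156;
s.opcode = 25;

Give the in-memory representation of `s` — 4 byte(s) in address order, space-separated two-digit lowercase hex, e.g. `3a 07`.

eb 82 09 19

tag:8 = 235 → 0xeb << 24 → word 0xeb000000
state:18 = 133156 → 0x20824 << 6 → word 0xeb820900
opcode:6 = 25 → 0x19 << 0 → word 0xeb820919
word = 0xeb820919 → big-endian bytes:
  [0]=0xeb  [1]=0x82  [2]=0x09  [3]=0x19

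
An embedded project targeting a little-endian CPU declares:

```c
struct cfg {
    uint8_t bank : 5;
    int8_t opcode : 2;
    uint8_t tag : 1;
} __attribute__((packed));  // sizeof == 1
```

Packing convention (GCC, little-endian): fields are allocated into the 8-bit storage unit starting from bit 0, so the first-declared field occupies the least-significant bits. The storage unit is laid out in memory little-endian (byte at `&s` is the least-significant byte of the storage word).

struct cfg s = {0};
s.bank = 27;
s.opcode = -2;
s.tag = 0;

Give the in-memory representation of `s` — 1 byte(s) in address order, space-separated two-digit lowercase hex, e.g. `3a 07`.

5b

[0+:5] bank=27 & 0x1f = 0x1b; word=0x1b
[5+:2] opcode=-2 & 0x3 = 0x2; word=0x5b
[7+:1] tag=0 & 0x1 = 0x0; word=0x5b
word = 0x5b → little-endian bytes:
  [0]=0x5b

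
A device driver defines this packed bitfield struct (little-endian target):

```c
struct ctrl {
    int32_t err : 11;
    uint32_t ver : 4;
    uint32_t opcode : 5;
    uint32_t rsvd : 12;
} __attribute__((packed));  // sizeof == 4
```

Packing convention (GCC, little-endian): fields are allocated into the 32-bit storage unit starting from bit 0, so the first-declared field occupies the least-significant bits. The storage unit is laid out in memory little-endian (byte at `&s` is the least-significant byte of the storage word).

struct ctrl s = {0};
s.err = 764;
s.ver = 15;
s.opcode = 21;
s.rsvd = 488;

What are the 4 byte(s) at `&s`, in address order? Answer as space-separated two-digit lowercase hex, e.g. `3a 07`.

fc fa 8a 1e

err (11b) val=764 bits=0x2fc at bit 0: 0x000002fc
ver (4b) val=15 bits=0xf at bit 11: 0x00007afc
opcode (5b) val=21 bits=0x15 at bit 15: 0x000afafc
rsvd (12b) val=488 bits=0x1e8 at bit 20: 0x1e8afafc
word = 0x1e8afafc → little-endian bytes:
  [0]=0xfc  [1]=0xfa  [2]=0x8a  [3]=0x1e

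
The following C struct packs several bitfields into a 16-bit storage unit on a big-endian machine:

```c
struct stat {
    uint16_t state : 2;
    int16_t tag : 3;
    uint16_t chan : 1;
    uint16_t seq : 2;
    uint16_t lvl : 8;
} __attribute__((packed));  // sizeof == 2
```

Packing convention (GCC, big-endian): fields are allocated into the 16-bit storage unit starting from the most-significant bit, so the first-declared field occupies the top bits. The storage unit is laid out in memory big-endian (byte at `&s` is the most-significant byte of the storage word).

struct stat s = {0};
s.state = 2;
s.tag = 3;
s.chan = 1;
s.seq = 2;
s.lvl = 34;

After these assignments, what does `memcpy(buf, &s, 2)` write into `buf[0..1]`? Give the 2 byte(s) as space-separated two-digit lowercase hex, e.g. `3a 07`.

9e 22

state:2 = 2 → 0x2 << 14 → word 0x8000
tag:3 = 3 → 0x3 << 11 → word 0x9800
chan:1 = 1 → 0x1 << 10 → word 0x9c00
seq:2 = 2 → 0x2 << 8 → word 0x9e00
lvl:8 = 34 → 0x22 << 0 → word 0x9e22
word = 0x9e22 → big-endian bytes:
  [0]=0x9e  [1]=0x22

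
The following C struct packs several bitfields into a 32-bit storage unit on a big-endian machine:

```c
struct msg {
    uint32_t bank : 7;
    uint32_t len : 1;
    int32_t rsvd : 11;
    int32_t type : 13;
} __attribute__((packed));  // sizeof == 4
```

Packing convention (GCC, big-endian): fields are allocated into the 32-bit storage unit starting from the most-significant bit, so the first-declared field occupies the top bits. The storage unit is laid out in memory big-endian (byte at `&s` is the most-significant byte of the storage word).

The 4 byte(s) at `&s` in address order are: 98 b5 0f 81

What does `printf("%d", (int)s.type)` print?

3969

[0]=0x98 [1]=0xb5 [2]=0x0f [3]=0x81 (big-endian) → word 0x98b50f81
bank [25+:7] = (word>>25) & 0x7f = 76
len [24+:1] = (word>>24) & 0x1 = 0
rsvd [13+:11] = (word>>13) & 0x7ff = 1448
type [0+:13] = (word>>0) & 0x1fff = 3969  ←
type signed 13b, MSB=0: value = 3969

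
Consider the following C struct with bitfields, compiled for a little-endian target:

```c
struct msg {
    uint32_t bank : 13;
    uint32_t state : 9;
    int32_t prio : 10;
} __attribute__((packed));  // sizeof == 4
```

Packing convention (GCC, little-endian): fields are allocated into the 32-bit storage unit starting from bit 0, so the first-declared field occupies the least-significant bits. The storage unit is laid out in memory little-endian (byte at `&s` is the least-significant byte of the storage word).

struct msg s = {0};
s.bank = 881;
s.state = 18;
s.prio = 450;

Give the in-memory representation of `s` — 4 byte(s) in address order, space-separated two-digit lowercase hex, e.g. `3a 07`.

[0+:13] bank=881 & 0x1fff = 0x371; word=0x00000371
[13+:9] state=18 & 0x1ff = 0x12; word=0x00024371
[22+:10] prio=450 & 0x3ff = 0x1c2; word=0x70824371
word = 0x70824371 → little-endian bytes:
  [0]=0x71  [1]=0x43  [2]=0x82  [3]=0x70

71 43 82 70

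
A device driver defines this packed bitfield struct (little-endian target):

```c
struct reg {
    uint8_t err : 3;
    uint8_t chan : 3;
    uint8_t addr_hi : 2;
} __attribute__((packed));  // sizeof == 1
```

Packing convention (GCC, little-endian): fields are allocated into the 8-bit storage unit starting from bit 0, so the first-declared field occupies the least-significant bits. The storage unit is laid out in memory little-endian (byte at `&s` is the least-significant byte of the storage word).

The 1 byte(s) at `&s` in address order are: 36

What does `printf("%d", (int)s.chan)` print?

[0]=0x36 (little-endian) → word 0x36
err:3 @ bit 0 → (0x36>>0)&0x7 = 0x6
chan:3 @ bit 3 → (0x36>>3)&0x7 = 0x6  ←
addr_hi:2 @ bit 6 → (0x36>>6)&0x3 = 0x0

6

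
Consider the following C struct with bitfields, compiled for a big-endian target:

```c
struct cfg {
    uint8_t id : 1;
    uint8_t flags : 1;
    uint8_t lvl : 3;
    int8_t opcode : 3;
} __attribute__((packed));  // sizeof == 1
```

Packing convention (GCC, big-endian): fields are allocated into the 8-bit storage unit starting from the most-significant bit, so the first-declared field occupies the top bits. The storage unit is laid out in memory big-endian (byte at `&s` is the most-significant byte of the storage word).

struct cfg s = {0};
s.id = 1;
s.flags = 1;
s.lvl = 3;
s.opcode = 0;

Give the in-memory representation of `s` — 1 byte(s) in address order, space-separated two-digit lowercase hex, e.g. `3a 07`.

id (1b) val=1 bits=0x1 at bit 7: 0x80
flags (1b) val=1 bits=0x1 at bit 6: 0xc0
lvl (3b) val=3 bits=0x3 at bit 3: 0xd8
opcode (3b) val=0 bits=0x0 at bit 0: 0xd8
word = 0xd8 → big-endian bytes:
  [0]=0xd8

d8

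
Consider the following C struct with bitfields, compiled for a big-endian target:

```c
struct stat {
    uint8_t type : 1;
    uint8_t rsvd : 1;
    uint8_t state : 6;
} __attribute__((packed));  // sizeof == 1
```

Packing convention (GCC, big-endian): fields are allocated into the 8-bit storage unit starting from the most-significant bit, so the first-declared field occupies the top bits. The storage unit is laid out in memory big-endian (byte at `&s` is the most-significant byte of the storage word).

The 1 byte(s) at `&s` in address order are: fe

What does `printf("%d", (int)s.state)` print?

62

[0]=0xfe (big-endian) → word 0xfe
type:1 @ bit 7 → (0xfe>>7)&0x1 = 0x1
rsvd:1 @ bit 6 → (0xfe>>6)&0x1 = 0x1
state:6 @ bit 0 → (0xfe>>0)&0x3f = 0x3e  ←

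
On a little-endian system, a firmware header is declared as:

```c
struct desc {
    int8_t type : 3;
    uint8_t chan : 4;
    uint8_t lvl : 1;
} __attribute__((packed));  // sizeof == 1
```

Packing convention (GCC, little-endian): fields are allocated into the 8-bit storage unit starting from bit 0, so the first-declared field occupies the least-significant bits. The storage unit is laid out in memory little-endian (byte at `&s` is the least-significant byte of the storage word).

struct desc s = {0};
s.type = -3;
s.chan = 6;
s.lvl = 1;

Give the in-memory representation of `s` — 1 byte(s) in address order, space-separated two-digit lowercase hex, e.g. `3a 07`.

b5

type:3 = -3 → 0x5 << 0 → word 0x05
chan:4 = 6 → 0x6 << 3 → word 0x35
lvl:1 = 1 → 0x1 << 7 → word 0xb5
word = 0xb5 → little-endian bytes:
  [0]=0xb5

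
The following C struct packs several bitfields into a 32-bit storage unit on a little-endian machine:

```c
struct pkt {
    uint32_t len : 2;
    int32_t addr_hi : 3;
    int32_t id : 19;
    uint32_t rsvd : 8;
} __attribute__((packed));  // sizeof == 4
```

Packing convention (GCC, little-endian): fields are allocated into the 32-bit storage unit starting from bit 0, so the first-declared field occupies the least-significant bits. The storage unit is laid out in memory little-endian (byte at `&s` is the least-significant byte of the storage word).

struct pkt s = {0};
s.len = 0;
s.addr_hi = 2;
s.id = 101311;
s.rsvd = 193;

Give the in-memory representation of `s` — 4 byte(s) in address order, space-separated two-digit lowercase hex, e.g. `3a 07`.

[0+:2] len=0 & 0x3 = 0x0; word=0x00000000
[2+:3] addr_hi=2 & 0x7 = 0x2; word=0x00000008
[5+:19] id=101311 & 0x7ffff = 0x18bbf; word=0x003177e8
[24+:8] rsvd=193 & 0xff = 0xc1; word=0xc13177e8
word = 0xc13177e8 → little-endian bytes:
  [0]=0xe8  [1]=0x77  [2]=0x31  [3]=0xc1

e8 77 31 c1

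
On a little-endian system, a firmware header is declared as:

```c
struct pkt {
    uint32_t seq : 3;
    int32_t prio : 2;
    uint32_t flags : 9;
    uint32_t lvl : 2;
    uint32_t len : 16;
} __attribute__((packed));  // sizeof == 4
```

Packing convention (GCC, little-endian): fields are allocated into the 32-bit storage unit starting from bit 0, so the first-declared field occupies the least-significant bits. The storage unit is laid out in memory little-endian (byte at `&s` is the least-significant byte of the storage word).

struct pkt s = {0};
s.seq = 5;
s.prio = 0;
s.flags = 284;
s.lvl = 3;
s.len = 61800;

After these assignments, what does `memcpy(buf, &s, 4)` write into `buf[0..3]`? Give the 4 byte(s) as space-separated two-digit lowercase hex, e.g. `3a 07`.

85 e3 68 f1

seq:3 = 5 → 0x5 << 0 → word 0x00000005
prio:2 = 0 → 0x0 << 3 → word 0x00000005
flags:9 = 284 → 0x11c << 5 → word 0x00002385
lvl:2 = 3 → 0x3 << 14 → word 0x0000e385
len:16 = 61800 → 0xf168 << 16 → word 0xf168e385
word = 0xf168e385 → little-endian bytes:
  [0]=0x85  [1]=0xe3  [2]=0x68  [3]=0xf1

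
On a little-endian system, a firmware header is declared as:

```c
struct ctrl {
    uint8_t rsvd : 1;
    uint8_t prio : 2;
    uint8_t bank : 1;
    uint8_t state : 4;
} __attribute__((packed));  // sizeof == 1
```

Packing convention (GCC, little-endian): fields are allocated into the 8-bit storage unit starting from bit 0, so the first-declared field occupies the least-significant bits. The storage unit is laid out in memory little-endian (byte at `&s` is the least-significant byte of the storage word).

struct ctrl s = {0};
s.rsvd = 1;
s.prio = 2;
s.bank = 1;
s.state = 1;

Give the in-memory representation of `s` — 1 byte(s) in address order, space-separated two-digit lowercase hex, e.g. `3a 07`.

[0+:1] rsvd=1 & 0x1 = 0x1; word=0x01
[1+:2] prio=2 & 0x3 = 0x2; word=0x05
[3+:1] bank=1 & 0x1 = 0x1; word=0x0d
[4+:4] state=1 & 0xf = 0x1; word=0x1d
word = 0x1d → little-endian bytes:
  [0]=0x1d

1d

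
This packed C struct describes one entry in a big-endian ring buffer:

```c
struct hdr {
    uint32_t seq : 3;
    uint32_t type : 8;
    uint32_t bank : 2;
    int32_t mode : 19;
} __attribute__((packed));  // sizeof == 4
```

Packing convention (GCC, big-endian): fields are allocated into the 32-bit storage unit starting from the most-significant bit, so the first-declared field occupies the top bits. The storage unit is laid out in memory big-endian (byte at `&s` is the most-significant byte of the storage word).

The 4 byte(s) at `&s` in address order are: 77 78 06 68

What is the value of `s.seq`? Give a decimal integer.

[0]=0x77 [1]=0x78 [2]=0x06 [3]=0x68 (big-endian) → word 0x77780668
seq [29+:3] = (word>>29) & 0x7 = 3  ←
type [21+:8] = (word>>21) & 0xff = 187
bank [19+:2] = (word>>19) & 0x3 = 3
mode [0+:19] = (word>>0) & 0x7ffff = 1640

3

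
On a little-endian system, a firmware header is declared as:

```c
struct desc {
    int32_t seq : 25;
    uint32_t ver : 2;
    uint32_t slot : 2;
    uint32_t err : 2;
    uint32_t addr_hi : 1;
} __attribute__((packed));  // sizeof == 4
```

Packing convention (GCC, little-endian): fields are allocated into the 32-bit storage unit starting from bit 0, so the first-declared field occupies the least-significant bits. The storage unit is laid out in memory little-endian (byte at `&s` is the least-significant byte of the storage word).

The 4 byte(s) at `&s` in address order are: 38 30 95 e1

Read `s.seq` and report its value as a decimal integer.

[0]=0x38 [1]=0x30 [2]=0x95 [3]=0xe1 (little-endian) → word 0xe1953038
seq [0+:25] = (word>>0) & 0x1ffffff = 26554424  ←
ver [25+:2] = (word>>25) & 0x3 = 0
slot [27+:2] = (word>>27) & 0x3 = 0
err [29+:2] = (word>>29) & 0x3 = 3
addr_hi [31+:1] = (word>>31) & 0x1 = 1
seq signed 25b, MSB=1: 26554424 - 33554432 = -7000008

-7000008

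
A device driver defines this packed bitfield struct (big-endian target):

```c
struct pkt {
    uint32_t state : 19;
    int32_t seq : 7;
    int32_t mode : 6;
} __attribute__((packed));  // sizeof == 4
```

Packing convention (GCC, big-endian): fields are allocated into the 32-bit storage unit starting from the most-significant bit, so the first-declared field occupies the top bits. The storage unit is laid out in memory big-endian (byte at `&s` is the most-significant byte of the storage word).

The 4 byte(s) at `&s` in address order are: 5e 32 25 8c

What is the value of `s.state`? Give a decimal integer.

[0]=0x5e [1]=0x32 [2]=0x25 [3]=0x8c (big-endian) → word 0x5e32258c
state:19 @ bit 13 → (0x5e32258c>>13)&0x7ffff = 0x2f191  ←
seq:7 @ bit 6 → (0x5e32258c>>6)&0x7f = 0x16
mode:6 @ bit 0 → (0x5e32258c>>0)&0x3f = 0xc

192913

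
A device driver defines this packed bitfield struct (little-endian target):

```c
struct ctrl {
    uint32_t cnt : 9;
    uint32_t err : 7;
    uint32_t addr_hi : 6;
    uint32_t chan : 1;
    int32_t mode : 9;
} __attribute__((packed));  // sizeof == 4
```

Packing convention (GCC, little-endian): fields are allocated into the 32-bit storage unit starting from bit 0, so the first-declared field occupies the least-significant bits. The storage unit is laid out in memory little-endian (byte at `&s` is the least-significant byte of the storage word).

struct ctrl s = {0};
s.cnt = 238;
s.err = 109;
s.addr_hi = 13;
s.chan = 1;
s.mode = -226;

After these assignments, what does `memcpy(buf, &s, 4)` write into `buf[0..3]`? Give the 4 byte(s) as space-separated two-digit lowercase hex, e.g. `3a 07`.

[0+:9] cnt=238 & 0x1ff = 0xee; word=0x000000ee
[9+:7] err=109 & 0x7f = 0x6d; word=0x0000daee
[16+:6] addr_hi=13 & 0x3f = 0xd; word=0x000ddaee
[22+:1] chan=1 & 0x1 = 0x1; word=0x004ddaee
[23+:9] mode=-226 & 0x1ff = 0x11e; word=0x8f4ddaee
word = 0x8f4ddaee → little-endian bytes:
  [0]=0xee  [1]=0xda  [2]=0x4d  [3]=0x8f

ee da 4d 8f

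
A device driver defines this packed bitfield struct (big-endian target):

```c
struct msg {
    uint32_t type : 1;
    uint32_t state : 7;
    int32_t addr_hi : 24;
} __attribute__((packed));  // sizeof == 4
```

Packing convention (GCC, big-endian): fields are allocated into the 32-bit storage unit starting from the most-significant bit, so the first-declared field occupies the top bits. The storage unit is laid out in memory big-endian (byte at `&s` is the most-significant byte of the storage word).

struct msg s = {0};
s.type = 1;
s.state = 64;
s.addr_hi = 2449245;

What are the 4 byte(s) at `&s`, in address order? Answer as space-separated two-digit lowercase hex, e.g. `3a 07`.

type (1b) val=1 bits=0x1 at bit 31: 0x80000000
state (7b) val=64 bits=0x40 at bit 24: 0xc0000000
addr_hi (24b) val=2449245 bits=0x255f5d at bit 0: 0xc0255f5d
word = 0xc0255f5d → big-endian bytes:
  [0]=0xc0  [1]=0x25  [2]=0x5f  [3]=0x5d

c0 25 5f 5d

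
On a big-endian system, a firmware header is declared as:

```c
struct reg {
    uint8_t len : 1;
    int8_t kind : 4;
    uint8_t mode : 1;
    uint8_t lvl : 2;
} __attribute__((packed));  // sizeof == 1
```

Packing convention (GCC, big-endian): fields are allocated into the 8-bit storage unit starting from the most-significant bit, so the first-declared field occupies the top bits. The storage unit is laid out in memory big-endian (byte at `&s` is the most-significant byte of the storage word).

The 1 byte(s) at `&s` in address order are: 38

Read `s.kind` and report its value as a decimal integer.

7

[0]=0x38 (big-endian) → word 0x38
len:1 @ bit 7 → (0x38>>7)&0x1 = 0x0
kind:4 @ bit 3 → (0x38>>3)&0xf = 0x7  ←
mode:1 @ bit 2 → (0x38>>2)&0x1 = 0x0
lvl:2 @ bit 0 → (0x38>>0)&0x3 = 0x0
kind signed 4b, MSB=0: value = 7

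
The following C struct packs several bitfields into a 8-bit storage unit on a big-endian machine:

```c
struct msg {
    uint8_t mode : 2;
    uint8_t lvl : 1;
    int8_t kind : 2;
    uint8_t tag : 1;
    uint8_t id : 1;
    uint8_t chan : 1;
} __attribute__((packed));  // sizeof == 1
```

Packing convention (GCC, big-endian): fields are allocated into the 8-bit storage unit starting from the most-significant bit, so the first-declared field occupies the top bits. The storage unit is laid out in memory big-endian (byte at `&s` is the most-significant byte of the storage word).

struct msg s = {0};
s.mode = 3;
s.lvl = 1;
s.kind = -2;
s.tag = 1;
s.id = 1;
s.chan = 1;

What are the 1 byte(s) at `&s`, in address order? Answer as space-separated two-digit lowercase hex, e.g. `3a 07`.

mode (2b) val=3 bits=0x3 at bit 6: 0xc0
lvl (1b) val=1 bits=0x1 at bit 5: 0xe0
kind (2b) val=-2 bits=0x2 at bit 3: 0xf0
tag (1b) val=1 bits=0x1 at bit 2: 0xf4
id (1b) val=1 bits=0x1 at bit 1: 0xf6
chan (1b) val=1 bits=0x1 at bit 0: 0xf7
word = 0xf7 → big-endian bytes:
  [0]=0xf7

f7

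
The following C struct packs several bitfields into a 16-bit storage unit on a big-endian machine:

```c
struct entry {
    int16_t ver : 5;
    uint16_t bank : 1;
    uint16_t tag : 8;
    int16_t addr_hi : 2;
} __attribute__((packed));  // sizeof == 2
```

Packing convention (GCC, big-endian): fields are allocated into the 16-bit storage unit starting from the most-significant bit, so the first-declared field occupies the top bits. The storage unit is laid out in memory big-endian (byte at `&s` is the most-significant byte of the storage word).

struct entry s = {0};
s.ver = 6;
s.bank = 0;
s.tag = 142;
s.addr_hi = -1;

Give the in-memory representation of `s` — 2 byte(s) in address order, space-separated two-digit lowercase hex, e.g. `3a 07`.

32 3b

[11+:5] ver=6 & 0x1f = 0x6; word=0x3000
[10+:1] bank=0 & 0x1 = 0x0; word=0x3000
[2+:8] tag=142 & 0xff = 0x8e; word=0x3238
[0+:2] addr_hi=-1 & 0x3 = 0x3; word=0x323b
word = 0x323b → big-endian bytes:
  [0]=0x32  [1]=0x3b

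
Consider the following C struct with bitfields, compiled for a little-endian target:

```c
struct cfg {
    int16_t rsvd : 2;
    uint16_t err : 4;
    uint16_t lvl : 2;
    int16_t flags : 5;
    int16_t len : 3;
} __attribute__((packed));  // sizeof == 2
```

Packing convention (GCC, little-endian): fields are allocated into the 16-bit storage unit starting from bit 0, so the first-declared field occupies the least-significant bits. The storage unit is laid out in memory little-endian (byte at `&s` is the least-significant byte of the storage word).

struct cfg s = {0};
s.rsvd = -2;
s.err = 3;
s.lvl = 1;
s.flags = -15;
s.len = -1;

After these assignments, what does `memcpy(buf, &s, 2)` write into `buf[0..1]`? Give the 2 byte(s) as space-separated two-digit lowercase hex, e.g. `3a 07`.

rsvd:2 = -2 → 0x2 << 0 → word 0x0002
err:4 = 3 → 0x3 << 2 → word 0x000e
lvl:2 = 1 → 0x1 << 6 → word 0x004e
flags:5 = -15 → 0x11 << 8 → word 0x114e
len:3 = -1 → 0x7 << 13 → word 0xf14e
word = 0xf14e → little-endian bytes:
  [0]=0x4e  [1]=0xf1

4e f1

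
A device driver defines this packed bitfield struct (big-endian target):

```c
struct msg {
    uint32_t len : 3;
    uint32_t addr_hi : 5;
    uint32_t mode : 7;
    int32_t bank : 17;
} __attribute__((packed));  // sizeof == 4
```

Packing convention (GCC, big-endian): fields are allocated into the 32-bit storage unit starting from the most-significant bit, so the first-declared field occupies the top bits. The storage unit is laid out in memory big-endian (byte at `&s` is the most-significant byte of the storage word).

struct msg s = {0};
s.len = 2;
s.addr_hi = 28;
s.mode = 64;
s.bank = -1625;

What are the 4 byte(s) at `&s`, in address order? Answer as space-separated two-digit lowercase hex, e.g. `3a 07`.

5c 81 f9 a7

len:3 = 2 → 0x2 << 29 → word 0x40000000
addr_hi:5 = 28 → 0x1c << 24 → word 0x5c000000
mode:7 = 64 → 0x40 << 17 → word 0x5c800000
bank:17 = -1625 → 0x1f9a7 << 0 → word 0x5c81f9a7
word = 0x5c81f9a7 → big-endian bytes:
  [0]=0x5c  [1]=0x81  [2]=0xf9  [3]=0xa7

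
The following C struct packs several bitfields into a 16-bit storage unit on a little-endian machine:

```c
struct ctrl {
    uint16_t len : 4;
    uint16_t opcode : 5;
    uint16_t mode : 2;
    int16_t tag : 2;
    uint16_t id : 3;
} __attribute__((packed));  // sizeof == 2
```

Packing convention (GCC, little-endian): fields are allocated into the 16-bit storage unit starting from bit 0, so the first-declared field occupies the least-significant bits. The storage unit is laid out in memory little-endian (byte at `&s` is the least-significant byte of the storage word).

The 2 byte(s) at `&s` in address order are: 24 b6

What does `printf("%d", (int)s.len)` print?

4

[0]=0x24 [1]=0xb6 (little-endian) → word 0xb624
len:4 @ bit 0 → (0xb624>>0)&0xf = 0x4  ←
opcode:5 @ bit 4 → (0xb624>>4)&0x1f = 0x2
mode:2 @ bit 9 → (0xb624>>9)&0x3 = 0x3
tag:2 @ bit 11 → (0xb624>>11)&0x3 = 0x2
id:3 @ bit 13 → (0xb624>>13)&0x7 = 0x5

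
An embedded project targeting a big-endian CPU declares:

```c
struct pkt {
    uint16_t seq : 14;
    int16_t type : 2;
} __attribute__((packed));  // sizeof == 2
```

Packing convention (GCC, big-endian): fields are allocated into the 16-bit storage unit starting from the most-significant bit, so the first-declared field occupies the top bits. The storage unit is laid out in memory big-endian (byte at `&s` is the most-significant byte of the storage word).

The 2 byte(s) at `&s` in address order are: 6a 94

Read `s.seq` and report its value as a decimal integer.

[0]=0x6a [1]=0x94 (big-endian) → word 0x6a94
seq [2+:14] = (word>>2) & 0x3fff = 6821  ←
type [0+:2] = (word>>0) & 0x3 = 0

6821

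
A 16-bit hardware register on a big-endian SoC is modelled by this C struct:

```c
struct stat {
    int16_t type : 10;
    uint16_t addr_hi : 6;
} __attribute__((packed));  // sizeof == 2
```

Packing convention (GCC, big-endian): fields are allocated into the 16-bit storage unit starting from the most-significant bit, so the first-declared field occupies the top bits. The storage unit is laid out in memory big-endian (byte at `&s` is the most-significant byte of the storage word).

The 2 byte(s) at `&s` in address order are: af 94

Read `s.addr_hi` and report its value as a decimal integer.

20

[0]=0xaf [1]=0x94 (big-endian) → word 0xaf94
type:10 @ bit 6 → (0xaf94>>6)&0x3ff = 0x2be
addr_hi:6 @ bit 0 → (0xaf94>>0)&0x3f = 0x14  ←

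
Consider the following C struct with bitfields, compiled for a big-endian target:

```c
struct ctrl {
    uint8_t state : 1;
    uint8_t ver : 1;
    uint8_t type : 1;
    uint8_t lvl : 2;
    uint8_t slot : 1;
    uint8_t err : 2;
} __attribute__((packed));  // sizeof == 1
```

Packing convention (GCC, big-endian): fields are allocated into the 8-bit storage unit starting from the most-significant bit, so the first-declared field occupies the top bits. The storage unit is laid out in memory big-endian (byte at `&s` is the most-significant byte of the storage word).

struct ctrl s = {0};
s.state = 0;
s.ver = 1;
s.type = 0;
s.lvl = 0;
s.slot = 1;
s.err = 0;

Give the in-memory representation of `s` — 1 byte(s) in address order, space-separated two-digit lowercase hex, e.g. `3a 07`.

state:1 = 0 → 0x0 << 7 → word 0x00
ver:1 = 1 → 0x1 << 6 → word 0x40
type:1 = 0 → 0x0 << 5 → word 0x40
lvl:2 = 0 → 0x0 << 3 → word 0x40
slot:1 = 1 → 0x1 << 2 → word 0x44
err:2 = 0 → 0x0 << 0 → word 0x44
word = 0x44 → big-endian bytes:
  [0]=0x44

44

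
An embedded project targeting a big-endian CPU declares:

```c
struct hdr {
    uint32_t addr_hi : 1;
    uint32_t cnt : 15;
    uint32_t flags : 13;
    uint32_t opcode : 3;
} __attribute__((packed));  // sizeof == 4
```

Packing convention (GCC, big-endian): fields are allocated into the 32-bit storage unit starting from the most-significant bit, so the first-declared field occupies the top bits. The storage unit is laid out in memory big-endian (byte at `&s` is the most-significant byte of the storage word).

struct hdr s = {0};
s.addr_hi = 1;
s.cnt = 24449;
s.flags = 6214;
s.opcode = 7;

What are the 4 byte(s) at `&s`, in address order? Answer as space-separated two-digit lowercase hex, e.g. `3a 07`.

addr_hi (1b) val=1 bits=0x1 at bit 31: 0x80000000
cnt (15b) val=24449 bits=0x5f81 at bit 16: 0xdf810000
flags (13b) val=6214 bits=0x1846 at bit 3: 0xdf81c230
opcode (3b) val=7 bits=0x7 at bit 0: 0xdf81c237
word = 0xdf81c237 → big-endian bytes:
  [0]=0xdf  [1]=0x81  [2]=0xc2  [3]=0x37

df 81 c2 37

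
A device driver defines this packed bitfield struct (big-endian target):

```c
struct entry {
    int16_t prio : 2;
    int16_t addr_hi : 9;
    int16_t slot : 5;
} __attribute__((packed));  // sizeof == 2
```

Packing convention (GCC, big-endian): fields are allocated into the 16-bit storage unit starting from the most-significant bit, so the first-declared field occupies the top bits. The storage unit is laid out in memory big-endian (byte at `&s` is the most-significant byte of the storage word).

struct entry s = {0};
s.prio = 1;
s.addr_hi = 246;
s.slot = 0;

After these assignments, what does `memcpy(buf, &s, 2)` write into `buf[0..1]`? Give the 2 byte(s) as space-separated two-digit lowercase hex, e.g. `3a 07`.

5e c0

prio:2 = 1 → 0x1 << 14 → word 0x4000
addr_hi:9 = 246 → 0xf6 << 5 → word 0x5ec0
slot:5 = 0 → 0x0 << 0 → word 0x5ec0
word = 0x5ec0 → big-endian bytes:
  [0]=0x5e  [1]=0xc0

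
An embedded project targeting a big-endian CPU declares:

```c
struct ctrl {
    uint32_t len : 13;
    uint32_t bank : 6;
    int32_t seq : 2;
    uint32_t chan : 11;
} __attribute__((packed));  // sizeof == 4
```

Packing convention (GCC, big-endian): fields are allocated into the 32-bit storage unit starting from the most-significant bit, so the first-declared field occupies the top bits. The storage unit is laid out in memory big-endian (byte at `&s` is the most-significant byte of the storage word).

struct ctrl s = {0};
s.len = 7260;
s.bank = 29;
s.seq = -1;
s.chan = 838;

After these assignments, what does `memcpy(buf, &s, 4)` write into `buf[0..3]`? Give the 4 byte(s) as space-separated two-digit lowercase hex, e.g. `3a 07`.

len (13b) val=7260 bits=0x1c5c at bit 19: 0xe2e00000
bank (6b) val=29 bits=0x1d at bit 13: 0xe2e3a000
seq (2b) val=-1 bits=0x3 at bit 11: 0xe2e3b800
chan (11b) val=838 bits=0x346 at bit 0: 0xe2e3bb46
word = 0xe2e3bb46 → big-endian bytes:
  [0]=0xe2  [1]=0xe3  [2]=0xbb  [3]=0x46

e2 e3 bb 46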